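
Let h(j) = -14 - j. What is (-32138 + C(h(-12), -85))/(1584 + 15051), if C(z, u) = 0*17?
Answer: -32138/16635 ≈ -1.9320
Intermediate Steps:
C(z, u) = 0
(-32138 + C(h(-12), -85))/(1584 + 15051) = (-32138 + 0)/(1584 + 15051) = -32138/16635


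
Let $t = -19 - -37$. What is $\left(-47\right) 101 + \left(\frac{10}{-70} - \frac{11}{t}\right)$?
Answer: $- \frac{598217}{126} \approx -4747.8$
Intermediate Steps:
$t = 18$ ($t = -19 + 37 = 18$)
$\left(-47\right) 101 + \left(\frac{10}{-70} - \frac{11}{t}\right) = \left(-47\right) 101 + \left(\frac{10}{-70} - \frac{11}{18}\right) = -4747 + \left(10 \left(- \frac{1}{70}\right) - \frac{11}{18}\right) = -4747 - \frac{95}{126} = - \frac{598217}{126}$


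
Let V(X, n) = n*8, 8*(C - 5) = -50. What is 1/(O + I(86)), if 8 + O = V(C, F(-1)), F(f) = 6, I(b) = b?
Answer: 1/126 ≈ 0.0079365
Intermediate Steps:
C = -5/4 (C = 5 + (⅛)*(-50) = 5 - 25/4 = -5/4 ≈ -1.2500)
V(X, n) = 8*n
O = 40 (O = -8 + 8*6 = -8 + 48 = 40)
1/(O + I(86)) = 1/(40 + 86) = 1/126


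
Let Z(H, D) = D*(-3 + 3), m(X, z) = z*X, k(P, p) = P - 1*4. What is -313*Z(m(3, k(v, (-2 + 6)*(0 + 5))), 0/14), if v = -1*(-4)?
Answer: 0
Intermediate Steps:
v = 4
k(P, p) = -4 + P (k(P, p) = P - 4 = -4 + P)
m(X, z) = X*z
Z(H, D) = 0 (Z(H, D) = D*0 = 0)
-313*Z(m(3, k(v, (-2 + 6)*(0 + 5))), 0/14) = -313*0 = 0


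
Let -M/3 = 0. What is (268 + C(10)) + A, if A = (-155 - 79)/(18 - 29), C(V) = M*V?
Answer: 3182/11 ≈ 289.27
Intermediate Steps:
M = 0 (M = -3*0 = 0)
C(V) = 0 (C(V) = 0*V = 0)
A = 234/11 (A = -234/(-11) = -234*(-1/11) = 234/11 ≈ 21.273)
(268 + C(10)) + A = (268 + 0) + 234/11 = 268 + 234/11 = 3182/11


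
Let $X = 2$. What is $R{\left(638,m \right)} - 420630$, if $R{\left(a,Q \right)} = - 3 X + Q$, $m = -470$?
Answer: $-421106$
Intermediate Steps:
$R{\left(a,Q \right)} = -6 + Q$ ($R{\left(a,Q \right)} = \left(-3\right) 2 + Q = -6 + Q$)
$R{\left(638,m \right)} - 420630 = \left(-6 - 470\right) - 420630 = -476 - 420630 = -421106$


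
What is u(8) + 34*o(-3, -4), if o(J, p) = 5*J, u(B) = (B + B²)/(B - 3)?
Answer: -2478/5 ≈ -495.60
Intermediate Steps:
u(B) = (B + B²)/(-3 + B)
u(8) + 34*o(-3, -4) = 8*(1 + 8)/(-3 + 8) + 34*(5*(-3)) = 8*9/5 + 34*(-15) = 8*(⅕)*9 - 510 = 72/5 - 510 = -2478/5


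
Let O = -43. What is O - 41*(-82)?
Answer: 3319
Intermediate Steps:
O - 41*(-82) = -43 - 41*(-82) = -43 + 3362 = 3319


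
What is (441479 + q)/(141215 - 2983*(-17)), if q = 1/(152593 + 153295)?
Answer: 19291875479/8386837184 ≈ 2.3003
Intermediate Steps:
q = 1/305888 ≈ 3.2692e-6
(441479 + q)/(141215 - 2983*(-17)) = (441479 + 1/305888)/(141215 - 2983*(-17)) = 135043128353/(305888*(141215 + 50711)) = (135043128353/305888)/191926 = (135043128353/305888)*(1/191926) = 19291875479/8386837184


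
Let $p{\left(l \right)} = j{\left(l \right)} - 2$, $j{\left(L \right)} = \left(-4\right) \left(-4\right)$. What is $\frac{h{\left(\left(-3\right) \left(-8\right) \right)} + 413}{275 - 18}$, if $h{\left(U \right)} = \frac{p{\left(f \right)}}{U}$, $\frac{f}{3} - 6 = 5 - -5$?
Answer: $\frac{4963}{3084} \approx 1.6093$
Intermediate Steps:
$f = 48$ ($f = 18 + 3 \left(5 - -5\right) = 18 + 3 \left(5 + 5\right) = 18 + 3 \cdot 10 = 18 + 30 = 48$)
$j{\left(L \right)} = 16$
$p{\left(l \right)} = 14$ ($p{\left(l \right)} = 16 - 2 = 14$)
$h{\left(U \right)} = \frac{14}{U}$
$\frac{h{\left(\left(-3\right) \left(-8\right) \right)} + 413}{275 - 18} = \frac{\frac{14}{\left(-3\right) \left(-8\right)} + 413}{275 - 18} = \frac{\frac{14}{24} + 413}{257} = \left(14 \cdot \frac{1}{24} + 413\right) \frac{1}{257} = \left(\frac{7}{12} + 413\right) \frac{1}{257} = \frac{4963}{12} \cdot \frac{1}{257} = \frac{4963}{3084}$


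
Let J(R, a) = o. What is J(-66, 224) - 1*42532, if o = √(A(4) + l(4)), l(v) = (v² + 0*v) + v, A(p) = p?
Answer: -42532 + 2*√6 ≈ -42527.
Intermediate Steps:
l(v) = v + v² (l(v) = (v² + 0) + v = v² + v = v + v²)
o = 2*√6 (o = √(4 + 4*(1 + 4)) = √(4 + 4*5) = √(4 + 20) = √24 = 2*√6 ≈ 4.8990)
J(R, a) = 2*√6
J(-66, 224) - 1*42532 = 2*√6 - 1*42532 = 2*√6 - 42532 = -42532 + 2*√6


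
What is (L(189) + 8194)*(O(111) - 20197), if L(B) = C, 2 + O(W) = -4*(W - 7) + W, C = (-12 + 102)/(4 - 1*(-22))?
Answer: -2185049768/13 ≈ -1.6808e+8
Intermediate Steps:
C = 45/13 (C = 90/(4 + 22) = 90/26 = 90*(1/26) = 45/13 ≈ 3.4615)
O(W) = 26 - 3*W (O(W) = -2 + (-4*(W - 7) + W) = -2 + (-4*(-7 + W) + W) = -2 + ((28 - 4*W) + W) = -2 + (28 - 3*W) = 26 - 3*W)
L(B) = 45/13
(L(189) + 8194)*(O(111) - 20197) = (45/13 + 8194)*((26 - 3*111) - 20197) = 106567*((26 - 333) - 20197)/13 = 106567*(-307 - 20197)/13 = (106567/13)*(-20504) = -2185049768/13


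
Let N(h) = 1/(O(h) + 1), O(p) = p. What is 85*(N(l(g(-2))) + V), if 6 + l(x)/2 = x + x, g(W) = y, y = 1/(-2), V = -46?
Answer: -50915/13 ≈ -3916.5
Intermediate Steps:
y = -½ ≈ -0.50000
g(W) = -½
l(x) = -12 + 4*x (l(x) = -12 + 2*(x + x) = -12 + 2*(2*x) = -12 + 4*x)
N(h) = 1/(1 + h) (N(h) = 1/(h + 1) = 1/(1 + h))
85*(N(l(g(-2))) + V) = 85*(1/(1 + (-12 + 4*(-½))) - 46) = 85*(1/(1 + (-12 - 2)) - 46) = 85*(1/(1 - 14) - 46) = 85*(1/(-13) - 46) = 85*(-1/13 - 46) = 85*(-599/13) = -50915/13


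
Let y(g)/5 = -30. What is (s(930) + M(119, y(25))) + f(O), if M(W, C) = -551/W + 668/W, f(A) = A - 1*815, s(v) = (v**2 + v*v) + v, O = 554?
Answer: 205925928/119 ≈ 1.7305e+6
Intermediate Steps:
y(g) = -150 (y(g) = 5*(-30) = -150)
s(v) = v + 2*v**2 (s(v) = (v**2 + v**2) + v = 2*v**2 + v = v + 2*v**2)
f(A) = -815 + A (f(A) = A - 815 = -815 + A)
M(W, C) = 117/W
(s(930) + M(119, y(25))) + f(O) = (930*(1 + 2*930) + 117/119) + (-815 + 554) = (930*(1 + 1860) + 117*(1/119)) - 261 = (930*1861 + 117/119) - 261 = (1730730 + 117/119) - 261 = 205956987/119 - 261 = 205925928/119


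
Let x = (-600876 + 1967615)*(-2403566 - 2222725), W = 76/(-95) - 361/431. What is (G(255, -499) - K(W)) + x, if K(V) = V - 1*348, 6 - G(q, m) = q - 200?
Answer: -13625919181382721/2155 ≈ -6.3229e+12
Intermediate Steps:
G(q, m) = 206 - q (G(q, m) = 6 - (q - 200) = 6 - (-200 + q) = 6 + (200 - q) = 206 - q)
W = -3529/2155 (W = 76*(-1/95) - 361*1/431 = -⅘ - 361/431 = -3529/2155 ≈ -1.6376)
K(V) = -348 + V (K(V) = V - 348 = -348 + V)
x = -6322932335049 (x = 1366739*(-4626291) = -6322932335049)
(G(255, -499) - K(W)) + x = ((206 - 1*255) - (-348 - 3529/2155)) - 6322932335049 = ((206 - 255) - 1*(-753469/2155)) - 6322932335049 = (-49 + 753469/2155) - 6322932335049 = 647874/2155 - 6322932335049 = -13625919181382721/2155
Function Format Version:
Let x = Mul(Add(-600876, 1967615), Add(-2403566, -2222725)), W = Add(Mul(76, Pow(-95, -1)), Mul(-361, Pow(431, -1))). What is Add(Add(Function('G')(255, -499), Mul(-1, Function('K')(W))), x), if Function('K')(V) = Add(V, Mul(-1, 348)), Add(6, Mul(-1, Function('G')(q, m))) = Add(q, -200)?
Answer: Rational(-13625919181382721, 2155) ≈ -6.3229e+12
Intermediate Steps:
Function('G')(q, m) = Add(206, Mul(-1, q)) (Function('G')(q, m) = Add(6, Mul(-1, Add(q, -200))) = Add(6, Mul(-1, Add(-200, q))) = Add(6, Add(200, Mul(-1, q))) = Add(206, Mul(-1, q)))
W = Rational(-3529, 2155) (W = Add(Mul(76, Rational(-1, 95)), Mul(-361, Rational(1, 431))) = Add(Rational(-4, 5), Rational(-361, 431)) = Rational(-3529, 2155) ≈ -1.6376)
Function('K')(V) = Add(-348, V) (Function('K')(V) = Add(V, -348) = Add(-348, V))
x = -6322932335049 (x = Mul(1366739, -4626291) = -6322932335049)
Add(Add(Function('G')(255, -499), Mul(-1, Function('K')(W))), x) = Add(Add(Add(206, Mul(-1, 255)), Mul(-1, Add(-348, Rational(-3529, 2155)))), -6322932335049) = Add(Add(Add(206, -255), Mul(-1, Rational(-753469, 2155))), -6322932335049) = Add(Add(-49, Rational(753469, 2155)), -6322932335049) = Add(Rational(647874, 2155), -6322932335049) = Rational(-13625919181382721, 2155)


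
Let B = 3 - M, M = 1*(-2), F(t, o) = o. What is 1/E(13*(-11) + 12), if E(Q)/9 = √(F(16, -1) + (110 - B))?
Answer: √26/468 ≈ 0.010895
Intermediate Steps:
M = -2
B = 5 (B = 3 - 1*(-2) = 3 + 2 = 5)
E(Q) = 18*√26 (E(Q) = 9*√(-1 + (110 - 1*5)) = 9*√(-1 + (110 - 5)) = 9*√(-1 + 105) = 9*√104 = 9*(2*√26) = 18*√26)
1/E(13*(-11) + 12) = 1/(18*√26) = √26/468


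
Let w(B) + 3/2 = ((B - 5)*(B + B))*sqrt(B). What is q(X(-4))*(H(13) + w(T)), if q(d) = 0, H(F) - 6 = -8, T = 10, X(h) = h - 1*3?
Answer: 0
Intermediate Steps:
X(h) = -3 + h (X(h) = h - 3 = -3 + h)
H(F) = -2 (H(F) = 6 - 8 = -2)
w(B) = -3/2 + 2*B**(3/2)*(-5 + B) (w(B) = -3/2 + ((B - 5)*(B + B))*sqrt(B) = -3/2 + ((-5 + B)*(2*B))*sqrt(B) = -3/2 + (2*B*(-5 + B))*sqrt(B) = -3/2 + 2*B**(3/2)*(-5 + B))
q(X(-4))*(H(13) + w(T)) = 0*(-2 + (-3/2 - 100*sqrt(10) + 2*10**(5/2))) = 0*(-2 + (-3/2 - 100*sqrt(10) + 2*(100*sqrt(10)))) = 0*(-2 + (-3/2 - 100*sqrt(10) + 200*sqrt(10))) = 0*(-2 + (-3/2 + 100*sqrt(10))) = 0*(-7/2 + 100*sqrt(10)) = 0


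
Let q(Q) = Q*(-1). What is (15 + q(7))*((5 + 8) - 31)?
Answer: -144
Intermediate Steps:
q(Q) = -Q
(15 + q(7))*((5 + 8) - 31) = (15 - 1*7)*((5 + 8) - 31) = (15 - 7)*(13 - 31) = 8*(-18) = -144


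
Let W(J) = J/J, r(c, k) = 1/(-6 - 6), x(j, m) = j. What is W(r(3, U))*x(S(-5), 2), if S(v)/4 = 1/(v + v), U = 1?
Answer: -2/5 ≈ -0.40000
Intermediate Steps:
S(v) = 2/v (S(v) = 4/(v + v) = 4/((2*v)) = 4*(1/(2*v)) = 2/v)
r(c, k) = -1/12 (r(c, k) = 1/(-12) = -1/12)
W(J) = 1
W(r(3, U))*x(S(-5), 2) = 1*(2/(-5)) = 1*(2*(-1/5)) = 1*(-2/5) = -2/5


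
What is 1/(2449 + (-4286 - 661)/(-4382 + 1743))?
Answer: 2639/6467858 ≈ 0.00040802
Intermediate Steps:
1/(2449 + (-4286 - 661)/(-4382 + 1743)) = 1/(2449 - 4947/(-2639)) = 1/(2449 - 4947*(-1/2639)) = 1/(2449 + 4947/2639) = 1/(6467858/2639) = 2639/6467858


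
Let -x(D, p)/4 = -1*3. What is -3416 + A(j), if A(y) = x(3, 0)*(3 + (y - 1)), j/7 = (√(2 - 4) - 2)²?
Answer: -3224 - 336*I*√2 ≈ -3224.0 - 475.18*I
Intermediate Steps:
x(D, p) = 12 (x(D, p) = -(-4)*3 = -4*(-3) = 12)
j = 7*(-2 + I*√2)² (j = 7*(√(2 - 4) - 2)² = 7*(√(-2) - 2)² = 7*(I*√2 - 2)² = 7*(-2 + I*√2)² ≈ 14.0 - 39.598*I)
A(y) = 24 + 12*y (A(y) = 12*(3 + (y - 1)) = 12*(3 + (-1 + y)) = 12*(2 + y) = 24 + 12*y)
-3416 + A(j) = -3416 + (24 + 12*(14 - 28*I*√2)) = -3416 + (24 + (168 - 336*I*√2)) = -3416 + (192 - 336*I*√2) = -3224 - 336*I*√2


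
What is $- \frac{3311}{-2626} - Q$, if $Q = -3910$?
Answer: $\frac{10270971}{2626} \approx 3911.3$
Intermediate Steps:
$- \frac{3311}{-2626} - Q = - \frac{3311}{-2626} - -3910 = \left(-3311\right) \left(- \frac{1}{2626}\right) + 3910 = \frac{3311}{2626} + 3910 = \frac{10270971}{2626}$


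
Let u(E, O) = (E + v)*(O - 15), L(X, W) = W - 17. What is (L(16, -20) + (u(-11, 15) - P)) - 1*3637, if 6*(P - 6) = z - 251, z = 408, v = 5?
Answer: -22237/6 ≈ -3706.2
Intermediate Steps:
L(X, W) = -17 + W
u(E, O) = (-15 + O)*(5 + E) (u(E, O) = (E + 5)*(O - 15) = (5 + E)*(-15 + O) = (-15 + O)*(5 + E))
P = 193/6 (P = 6 + (408 - 251)/6 = 6 + (1/6)*157 = 6 + 157/6 = 193/6 ≈ 32.167)
(L(16, -20) + (u(-11, 15) - P)) - 1*3637 = ((-17 - 20) + ((-75 - 15*(-11) + 5*15 - 11*15) - 1*193/6)) - 1*3637 = (-37 + ((-75 + 165 + 75 - 165) - 193/6)) - 3637 = (-37 + (0 - 193/6)) - 3637 = (-37 - 193/6) - 3637 = -415/6 - 3637 = -22237/6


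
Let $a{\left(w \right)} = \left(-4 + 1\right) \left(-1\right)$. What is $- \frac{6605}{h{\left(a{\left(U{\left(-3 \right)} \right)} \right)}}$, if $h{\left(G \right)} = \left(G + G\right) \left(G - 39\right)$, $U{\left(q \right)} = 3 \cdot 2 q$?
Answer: $\frac{6605}{216} \approx 30.579$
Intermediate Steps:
$U{\left(q \right)} = 6 q$
$a{\left(w \right)} = 3$ ($a{\left(w \right)} = \left(-3\right) \left(-1\right) = 3$)
$h{\left(G \right)} = 2 G \left(-39 + G\right)$
$- \frac{6605}{h{\left(a{\left(U{\left(-3 \right)} \right)} \right)}} = - \frac{6605}{2 \cdot 3 \left(-39 + 3\right)} = - \frac{6605}{2 \cdot 3 \left(-36\right)} = - \frac{6605}{-216} = \left(-6605\right) \left(- \frac{1}{216}\right) = \frac{6605}{216}$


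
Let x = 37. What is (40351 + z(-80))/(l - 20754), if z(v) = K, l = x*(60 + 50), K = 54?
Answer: -40405/16684 ≈ -2.4218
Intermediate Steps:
l = 4070 (l = 37*(60 + 50) = 37*110 = 4070)
z(v) = 54
(40351 + z(-80))/(l - 20754) = (40351 + 54)/(4070 - 20754) = 40405/(-16684) = 40405*(-1/16684) = -40405/16684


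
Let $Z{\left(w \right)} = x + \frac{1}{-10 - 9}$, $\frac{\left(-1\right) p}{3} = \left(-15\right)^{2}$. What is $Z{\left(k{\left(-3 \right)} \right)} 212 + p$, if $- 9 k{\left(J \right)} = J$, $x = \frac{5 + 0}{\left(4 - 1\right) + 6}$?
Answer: $- \frac{97193}{171} \approx -568.38$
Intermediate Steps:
$x = \frac{5}{9}$ ($x = \frac{5}{3 + 6} = \frac{5}{9} \approx 0.55556$)
$k{\left(J \right)} = - \frac{J}{9}$
$p = -675$ ($p = - 3 \left(-15\right)^{2} = \left(-3\right) 225 = -675$)
$Z{\left(w \right)} = \frac{86}{171}$ ($Z{\left(w \right)} = \frac{5}{9} + \frac{1}{-10 - 9} = \frac{5}{9} + \frac{1}{-19} = \frac{5}{9} - \frac{1}{19} = \frac{86}{171}$)
$Z{\left(k{\left(-3 \right)} \right)} 212 + p = \frac{86}{171} \cdot 212 - 675 = \frac{18232}{171} - 675 = - \frac{97193}{171}$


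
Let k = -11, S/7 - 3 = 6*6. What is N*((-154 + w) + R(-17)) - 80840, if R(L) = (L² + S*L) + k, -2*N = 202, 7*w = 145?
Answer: 2612994/7 ≈ 3.7329e+5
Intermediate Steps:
w = 145/7 (w = (⅐)*145 = 145/7 ≈ 20.714)
N = -101 (N = -½*202 = -101)
S = 273 (S = 21 + 7*(6*6) = 21 + 7*36 = 21 + 252 = 273)
R(L) = -11 + L² + 273*L (R(L) = (L² + 273*L) - 11 = -11 + L² + 273*L)
N*((-154 + w) + R(-17)) - 80840 = -101*((-154 + 145/7) + (-11 + (-17)² + 273*(-17))) - 80840 = -101*(-933/7 + (-11 + 289 - 4641)) - 80840 = -101*(-933/7 - 4363) - 80840 = -101*(-31474/7) - 80840 = 3178874/7 - 80840 = 2612994/7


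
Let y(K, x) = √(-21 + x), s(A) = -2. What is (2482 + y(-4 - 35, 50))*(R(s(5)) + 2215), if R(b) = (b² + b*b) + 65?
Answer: 5678816 + 2288*√29 ≈ 5.6911e+6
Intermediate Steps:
R(b) = 65 + 2*b² (R(b) = (b² + b²) + 65 = 2*b² + 65 = 65 + 2*b²)
(2482 + y(-4 - 35, 50))*(R(s(5)) + 2215) = (2482 + √(-21 + 50))*((65 + 2*(-2)²) + 2215) = (2482 + √29)*((65 + 2*4) + 2215) = (2482 + √29)*((65 + 8) + 2215) = (2482 + √29)*(73 + 2215) = (2482 + √29)*2288 = 5678816 + 2288*√29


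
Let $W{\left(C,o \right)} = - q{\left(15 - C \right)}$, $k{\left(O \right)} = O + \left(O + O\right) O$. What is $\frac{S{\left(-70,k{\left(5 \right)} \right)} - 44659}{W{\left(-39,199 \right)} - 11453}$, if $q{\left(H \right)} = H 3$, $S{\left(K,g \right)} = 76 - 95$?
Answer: $\frac{44678}{11615} \approx 3.8466$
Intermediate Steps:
$k{\left(O \right)} = O + 2 O^{2}$ ($k{\left(O \right)} = O + 2 O O = O + 2 O^{2}$)
$S{\left(K,g \right)} = -19$
$q{\left(H \right)} = 3 H$
$W{\left(C,o \right)} = -45 + 3 C$ ($W{\left(C,o \right)} = - 3 \left(15 - C\right) = - (45 - 3 C) = -45 + 3 C$)
$\frac{S{\left(-70,k{\left(5 \right)} \right)} - 44659}{W{\left(-39,199 \right)} - 11453} = \frac{-19 - 44659}{\left(-45 + 3 \left(-39\right)\right) - 11453} = - \frac{44678}{\left(-45 - 117\right) - 11453} = - \frac{44678}{-162 - 11453} = - \frac{44678}{-11615} = \left(-44678\right) \left(- \frac{1}{11615}\right) = \frac{44678}{11615}$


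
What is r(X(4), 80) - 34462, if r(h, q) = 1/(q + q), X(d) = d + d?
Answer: -5513919/160 ≈ -34462.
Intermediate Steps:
X(d) = 2*d
r(h, q) = 1/(2*q)
r(X(4), 80) - 34462 = (½)/80 - 34462 = (½)*(1/80) - 34462 = 1/160 - 34462 = -5513919/160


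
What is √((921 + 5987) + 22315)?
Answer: 3*√3247 ≈ 170.95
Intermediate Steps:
√((921 + 5987) + 22315) = √(6908 + 22315) = √29223 = 3*√3247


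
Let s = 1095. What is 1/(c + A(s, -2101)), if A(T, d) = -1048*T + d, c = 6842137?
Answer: 1/5692476 ≈ 1.7567e-7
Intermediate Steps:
A(T, d) = d - 1048*T
1/(c + A(s, -2101)) = 1/(6842137 + (-2101 - 1048*1095)) = 1/(6842137 + (-2101 - 1147560)) = 1/(6842137 - 1149661) = 1/5692476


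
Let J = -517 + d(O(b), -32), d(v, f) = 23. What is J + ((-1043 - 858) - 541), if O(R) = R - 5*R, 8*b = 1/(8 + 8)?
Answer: -2936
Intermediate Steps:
b = 1/128 (b = 1/(8*(8 + 8)) = (⅛)/16 = (⅛)*(1/16) = 1/128 ≈ 0.0078125)
O(R) = -4*R
J = -494 (J = -517 + 23 = -494)
J + ((-1043 - 858) - 541) = -494 + ((-1043 - 858) - 541) = -494 + (-1901 - 541) = -494 - 2442 = -2936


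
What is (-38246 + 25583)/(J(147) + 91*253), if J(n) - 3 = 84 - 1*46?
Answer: -4221/7688 ≈ -0.54904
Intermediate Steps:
J(n) = 41 (J(n) = 3 + (84 - 1*46) = 3 + (84 - 46) = 3 + 38 = 41)
(-38246 + 25583)/(J(147) + 91*253) = (-38246 + 25583)/(41 + 91*253) = -12663/(41 + 23023) = -12663/23064 = -12663*1/23064 = -4221/7688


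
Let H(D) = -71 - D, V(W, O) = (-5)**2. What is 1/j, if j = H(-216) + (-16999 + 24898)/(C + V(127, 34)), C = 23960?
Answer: 7995/1161908 ≈ 0.0068809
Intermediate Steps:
V(W, O) = 25
j = 1161908/7995 (j = (-71 - 1*(-216)) + (-16999 + 24898)/(23960 + 25) = (-71 + 216) + 7899/23985 = 145 + 7899*(1/23985) = 145 + 2633/7995 = 1161908/7995 ≈ 145.33)
1/j = 1/(1161908/7995) = 7995/1161908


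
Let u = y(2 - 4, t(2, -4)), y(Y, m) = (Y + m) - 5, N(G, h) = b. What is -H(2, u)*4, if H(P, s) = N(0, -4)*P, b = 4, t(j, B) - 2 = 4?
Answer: -32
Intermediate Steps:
t(j, B) = 6 (t(j, B) = 2 + 4 = 6)
N(G, h) = 4
y(Y, m) = -5 + Y + m
u = -1 (u = -5 + (2 - 4) + 6 = -5 - 2 + 6 = -1)
H(P, s) = 4*P
-H(2, u)*4 = -4*2*4 = -1*8*4 = -8*4 = -32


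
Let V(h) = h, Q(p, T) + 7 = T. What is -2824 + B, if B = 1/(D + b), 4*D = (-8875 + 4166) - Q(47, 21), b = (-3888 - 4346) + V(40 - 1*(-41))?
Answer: -105434044/37335 ≈ -2824.0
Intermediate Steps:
Q(p, T) = -7 + T
b = -8153 (b = (-3888 - 4346) + (40 - 1*(-41)) = -8234 + (40 + 41) = -8234 + 81 = -8153)
D = -4723/4 (D = ((-8875 + 4166) - (-7 + 21))/4 = (-4709 - 1*14)/4 = (-4709 - 14)/4 = (1/4)*(-4723) = -4723/4 ≈ -1180.8)
B = -4/37335 (B = 1/(-4723/4 - 8153) = 1/(-37335/4) = -4/37335 ≈ -0.00010714)
-2824 + B = -2824 - 4/37335 = -105434044/37335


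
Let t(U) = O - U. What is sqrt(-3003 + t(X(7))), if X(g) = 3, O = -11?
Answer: I*sqrt(3017) ≈ 54.927*I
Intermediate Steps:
t(U) = -11 - U
sqrt(-3003 + t(X(7))) = sqrt(-3003 + (-11 - 1*3)) = sqrt(-3003 + (-11 - 3)) = sqrt(-3003 - 14) = sqrt(-3017) = I*sqrt(3017)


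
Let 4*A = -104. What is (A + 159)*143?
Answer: 19019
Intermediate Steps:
A = -26 (A = (¼)*(-104) = -26)
(A + 159)*143 = (-26 + 159)*143 = 133*143 = 19019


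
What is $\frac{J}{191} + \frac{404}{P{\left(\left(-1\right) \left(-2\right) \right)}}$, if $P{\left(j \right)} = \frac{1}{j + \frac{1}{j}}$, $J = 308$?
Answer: $\frac{193218}{191} \approx 1011.6$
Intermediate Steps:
$\frac{J}{191} + \frac{404}{P{\left(\left(-1\right) \left(-2\right) \right)}} = \frac{308}{191} + \frac{404}{\left(-1\right) \left(-2\right) \frac{1}{1 + \left(\left(-1\right) \left(-2\right)\right)^{2}}} = 308 \cdot \frac{1}{191} + \frac{404}{2 \frac{1}{1 + 2^{2}}} = \frac{308}{191} + \frac{404}{2 \frac{1}{1 + 4}} = \frac{308}{191} + \frac{404}{2 \cdot \frac{1}{5}} = \frac{308}{191} + \frac{404}{\frac{2}{5}} = \frac{308}{191} + 404 \cdot \frac{5}{2} = \frac{308}{191} + 1010 = \frac{193218}{191}$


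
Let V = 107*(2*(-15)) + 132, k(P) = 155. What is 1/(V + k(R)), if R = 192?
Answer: -1/2923 ≈ -0.00034211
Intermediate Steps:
V = -3078 (V = 107*(-30) + 132 = -3210 + 132 = -3078)
1/(V + k(R)) = 1/(-3078 + 155) = 1/(-2923) = -1/2923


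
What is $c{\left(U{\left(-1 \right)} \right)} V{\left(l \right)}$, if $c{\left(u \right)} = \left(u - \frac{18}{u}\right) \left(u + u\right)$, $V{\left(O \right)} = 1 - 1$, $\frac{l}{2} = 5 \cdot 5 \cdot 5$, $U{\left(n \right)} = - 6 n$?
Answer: $0$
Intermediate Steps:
$l = 250$ ($l = 2 \cdot 5 \cdot 5 \cdot 5 = 2 \cdot 25 \cdot 5 = 2 \cdot 125 = 250$)
$V{\left(O \right)} = 0$
$c{\left(u \right)} = 2 u \left(u - \frac{18}{u}\right)$ ($c{\left(u \right)} = \left(u - \frac{18}{u}\right) 2 u = 2 u \left(u - \frac{18}{u}\right)$)
$c{\left(U{\left(-1 \right)} \right)} V{\left(l \right)} = \left(-36 + 2 \left(\left(-6\right) \left(-1\right)\right)^{2}\right) 0 = \left(-36 + 2 \cdot 6^{2}\right) 0 = \left(-36 + 2 \cdot 36\right) 0 = \left(-36 + 72\right) 0 = 36 \cdot 0 = 0$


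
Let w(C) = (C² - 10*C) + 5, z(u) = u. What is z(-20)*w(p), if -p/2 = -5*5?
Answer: -40100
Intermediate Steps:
p = 50 (p = -(-10)*5 = -2*(-25) = 50)
w(C) = 5 + C² - 10*C
z(-20)*w(p) = -20*(5 + 50² - 10*50) = -20*(5 + 2500 - 500) = -20*2005 = -40100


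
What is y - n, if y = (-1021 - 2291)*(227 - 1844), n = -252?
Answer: 5355756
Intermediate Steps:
y = 5355504 (y = -3312*(-1617) = 5355504)
y - n = 5355504 - 1*(-252) = 5355504 + 252 = 5355756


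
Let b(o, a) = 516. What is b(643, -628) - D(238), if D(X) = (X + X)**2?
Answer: -226060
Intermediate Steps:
D(X) = 4*X**2 (D(X) = (2*X)**2 = 4*X**2)
b(643, -628) - D(238) = 516 - 4*238**2 = 516 - 4*56644 = 516 - 1*226576 = 516 - 226576 = -226060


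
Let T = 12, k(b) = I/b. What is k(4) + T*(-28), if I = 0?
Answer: -336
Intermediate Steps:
k(b) = 0 (k(b) = 0/b = 0)
k(4) + T*(-28) = 0 + 12*(-28) = 0 - 336 = -336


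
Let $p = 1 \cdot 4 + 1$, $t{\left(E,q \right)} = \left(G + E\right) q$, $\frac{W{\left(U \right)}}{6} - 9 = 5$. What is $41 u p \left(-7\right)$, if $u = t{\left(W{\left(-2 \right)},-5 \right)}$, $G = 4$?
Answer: $631400$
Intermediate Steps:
$W{\left(U \right)} = 84$ ($W{\left(U \right)} = 54 + 6 \cdot 5 = 54 + 30 = 84$)
$t{\left(E,q \right)} = q \left(4 + E\right)$ ($t{\left(E,q \right)} = \left(4 + E\right) q = q \left(4 + E\right)$)
$p = 5$ ($p = 4 + 1 = 5$)
$u = -440$ ($u = - 5 \left(4 + 84\right) = \left(-5\right) 88 = -440$)
$41 u p \left(-7\right) = 41 \left(-440\right) 5 \left(-7\right) = 41 \left(\left(-2200\right) \left(-7\right)\right) = 41 \cdot 15400 = 631400$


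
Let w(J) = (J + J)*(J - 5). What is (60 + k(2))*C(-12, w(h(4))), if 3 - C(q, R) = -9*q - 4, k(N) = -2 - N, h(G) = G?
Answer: -5656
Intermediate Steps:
w(J) = 2*J*(-5 + J) (w(J) = (2*J)*(-5 + J) = 2*J*(-5 + J))
C(q, R) = 7 + 9*q (C(q, R) = 3 - (-9*q - 4) = 3 - (-4 - 9*q) = 3 + (4 + 9*q) = 7 + 9*q)
(60 + k(2))*C(-12, w(h(4))) = (60 + (-2 - 1*2))*(7 + 9*(-12)) = (60 + (-2 - 2))*(7 - 108) = (60 - 4)*(-101) = 56*(-101) = -5656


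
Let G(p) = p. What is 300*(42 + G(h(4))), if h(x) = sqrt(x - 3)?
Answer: 12900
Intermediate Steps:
h(x) = sqrt(-3 + x)
300*(42 + G(h(4))) = 300*(42 + sqrt(-3 + 4)) = 300*(42 + sqrt(1)) = 300*(42 + 1) = 300*43 = 12900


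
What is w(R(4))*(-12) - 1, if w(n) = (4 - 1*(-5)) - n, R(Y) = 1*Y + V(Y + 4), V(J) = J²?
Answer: 707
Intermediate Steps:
R(Y) = Y + (4 + Y)² (R(Y) = 1*Y + (Y + 4)² = Y + (4 + Y)²)
w(n) = 9 - n (w(n) = (4 + 5) - n = 9 - n)
w(R(4))*(-12) - 1 = (9 - (4 + (4 + 4)²))*(-12) - 1 = (9 - (4 + 8²))*(-12) - 1 = (9 - (4 + 64))*(-12) - 1 = (9 - 1*68)*(-12) - 1 = (9 - 68)*(-12) - 1 = -59*(-12) - 1 = 708 - 1 = 707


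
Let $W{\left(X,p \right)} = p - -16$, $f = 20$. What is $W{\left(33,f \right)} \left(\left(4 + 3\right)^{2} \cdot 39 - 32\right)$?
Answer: $67644$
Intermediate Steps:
$W{\left(X,p \right)} = 16 + p$ ($W{\left(X,p \right)} = p + 16 = 16 + p$)
$W{\left(33,f \right)} \left(\left(4 + 3\right)^{2} \cdot 39 - 32\right) = \left(16 + 20\right) \left(\left(4 + 3\right)^{2} \cdot 39 - 32\right) = 36 \left(7^{2} \cdot 39 - 32\right) = 36 \left(49 \cdot 39 - 32\right) = 36 \left(1911 - 32\right) = 36 \cdot 1879 = 67644$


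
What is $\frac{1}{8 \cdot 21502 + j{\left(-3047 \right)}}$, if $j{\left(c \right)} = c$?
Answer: $\frac{1}{168969} \approx 5.9182 \cdot 10^{-6}$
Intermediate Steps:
$\frac{1}{8 \cdot 21502 + j{\left(-3047 \right)}} = \frac{1}{8 \cdot 21502 - 3047} = \frac{1}{172016 - 3047} = \frac{1}{168969}$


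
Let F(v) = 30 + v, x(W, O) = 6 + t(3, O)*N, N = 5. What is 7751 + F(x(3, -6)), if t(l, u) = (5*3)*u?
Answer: 7337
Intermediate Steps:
t(l, u) = 15*u
x(W, O) = 6 + 75*O (x(W, O) = 6 + (15*O)*5 = 6 + 75*O)
7751 + F(x(3, -6)) = 7751 + (30 + (6 + 75*(-6))) = 7751 + (30 + (6 - 450)) = 7751 + (30 - 444) = 7751 - 414 = 7337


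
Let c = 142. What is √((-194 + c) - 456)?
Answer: 2*I*√127 ≈ 22.539*I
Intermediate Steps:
√((-194 + c) - 456) = √((-194 + 142) - 456) = √(-52 - 456) = √(-508) = 2*I*√127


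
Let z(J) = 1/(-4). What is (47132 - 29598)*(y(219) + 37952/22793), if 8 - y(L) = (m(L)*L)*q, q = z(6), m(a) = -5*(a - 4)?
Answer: -47036365093047/45586 ≈ -1.0318e+9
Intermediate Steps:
z(J) = -1/4
m(a) = 20 - 5*a (m(a) = -5*(-4 + a) = 20 - 5*a)
q = -1/4 ≈ -0.25000
y(L) = 8 + L*(20 - 5*L)/4 (y(L) = 8 - (20 - 5*L)*L*(-1)/4 = 8 - L*(20 - 5*L)*(-1)/4 = 8 - (-1)*L*(20 - 5*L)/4 = 8 + L*(20 - 5*L)/4)
(47132 - 29598)*(y(219) + 37952/22793) = (47132 - 29598)*((8 - 5/4*219*(-4 + 219)) + 37952/22793) = 17534*((8 - 5/4*219*215) + 37952*(1/22793)) = 17534*((8 - 235425/4) + 37952/22793) = 17534*(-235393/4 + 37952/22793) = 17534*(-5365160841/91172) = -47036365093047/45586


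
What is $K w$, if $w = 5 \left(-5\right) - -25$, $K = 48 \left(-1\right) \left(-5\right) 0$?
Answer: $0$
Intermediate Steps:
$K = 0$ ($K = 48 \cdot 5 \cdot 0 = 48 \cdot 0 = 0$)
$w = 0$ ($w = -25 + 25 = 0$)
$K w = 0 \cdot 0 = 0$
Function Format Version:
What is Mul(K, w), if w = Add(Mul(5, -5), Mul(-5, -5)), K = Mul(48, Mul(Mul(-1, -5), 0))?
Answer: 0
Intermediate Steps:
K = 0 (K = Mul(48, Mul(5, 0)) = Mul(48, 0) = 0)
w = 0 (w = Add(-25, 25) = 0)
Mul(K, w) = Mul(0, 0) = 0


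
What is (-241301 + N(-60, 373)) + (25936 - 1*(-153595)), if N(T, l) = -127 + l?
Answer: -61524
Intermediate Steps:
(-241301 + N(-60, 373)) + (25936 - 1*(-153595)) = (-241301 + (-127 + 373)) + (25936 - 1*(-153595)) = (-241301 + 246) + (25936 + 153595) = -241055 + 179531 = -61524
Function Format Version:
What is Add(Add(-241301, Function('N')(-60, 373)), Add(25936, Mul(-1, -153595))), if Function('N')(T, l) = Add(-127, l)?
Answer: -61524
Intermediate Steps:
Add(Add(-241301, Function('N')(-60, 373)), Add(25936, Mul(-1, -153595))) = Add(Add(-241301, Add(-127, 373)), Add(25936, Mul(-1, -153595))) = Add(Add(-241301, 246), Add(25936, 153595)) = Add(-241055, 179531) = -61524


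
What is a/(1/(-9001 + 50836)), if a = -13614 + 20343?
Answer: 281507715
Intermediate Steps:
a = 6729
a/(1/(-9001 + 50836)) = 6729/(1/(-9001 + 50836)) = 6729/(1/41835) = 6729*41835 = 281507715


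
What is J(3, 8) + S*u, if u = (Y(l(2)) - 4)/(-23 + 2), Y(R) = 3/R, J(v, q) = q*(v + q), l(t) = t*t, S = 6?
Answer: 1245/14 ≈ 88.929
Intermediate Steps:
l(t) = t**2
J(v, q) = q*(q + v)
u = 13/84 (u = (3/(2**2) - 4)/(-23 + 2) = (3/4 - 4)/(-21) = (3*(1/4) - 4)*(-1/21) = (3/4 - 4)*(-1/21) = -13/4*(-1/21) = 13/84 ≈ 0.15476)
J(3, 8) + S*u = 8*(8 + 3) + 6*(13/84) = 8*11 + 13/14 = 88 + 13/14 = 1245/14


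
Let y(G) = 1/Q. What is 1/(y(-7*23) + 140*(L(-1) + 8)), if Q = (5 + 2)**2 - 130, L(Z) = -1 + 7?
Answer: 81/158759 ≈ 0.00051021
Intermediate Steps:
L(Z) = 6
Q = -81 (Q = 7**2 - 130 = 49 - 130 = -81)
y(G) = -1/81 (y(G) = 1/(-81) = -1/81)
1/(y(-7*23) + 140*(L(-1) + 8)) = 1/(-1/81 + 140*(6 + 8)) = 1/(-1/81 + 140*14) = 1/(-1/81 + 1960) = 1/(158759/81) = 81/158759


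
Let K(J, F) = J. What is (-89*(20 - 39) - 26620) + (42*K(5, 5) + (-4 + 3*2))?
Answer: -24717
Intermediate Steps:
(-89*(20 - 39) - 26620) + (42*K(5, 5) + (-4 + 3*2)) = (-89*(20 - 39) - 26620) + (42*5 + (-4 + 3*2)) = (-89*(-19) - 26620) + (210 + (-4 + 6)) = (1691 - 26620) + (210 + 2) = -24929 + 212 = -24717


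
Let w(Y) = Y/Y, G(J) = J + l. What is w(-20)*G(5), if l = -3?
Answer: 2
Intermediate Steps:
G(J) = -3 + J (G(J) = J - 3 = -3 + J)
w(Y) = 1
w(-20)*G(5) = 1*(-3 + 5) = 1*2 = 2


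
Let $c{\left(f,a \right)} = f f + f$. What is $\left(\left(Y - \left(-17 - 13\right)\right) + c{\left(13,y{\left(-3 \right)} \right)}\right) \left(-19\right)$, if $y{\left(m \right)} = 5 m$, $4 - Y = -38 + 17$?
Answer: $-4503$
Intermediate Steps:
$Y = 25$ ($Y = 4 - \left(-38 + 17\right) = 4 - -21 = 4 + 21 = 25$)
$c{\left(f,a \right)} = f + f^{2}$ ($c{\left(f,a \right)} = f^{2} + f = f + f^{2}$)
$\left(\left(Y - \left(-17 - 13\right)\right) + c{\left(13,y{\left(-3 \right)} \right)}\right) \left(-19\right) = \left(\left(25 - \left(-17 - 13\right)\right) + 13 \left(1 + 13\right)\right) \left(-19\right) = \left(\left(25 - -30\right) + 13 \cdot 14\right) \left(-19\right) = \left(\left(25 + 30\right) + 182\right) \left(-19\right) = \left(55 + 182\right) \left(-19\right) = 237 \left(-19\right) = -4503$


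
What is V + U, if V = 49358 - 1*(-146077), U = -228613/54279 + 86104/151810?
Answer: 17131626939044/87660585 ≈ 1.9543e+5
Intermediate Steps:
U = -319490431/87660585 (U = -228613*1/54279 + 86104*(1/151810) = -228613/54279 + 916/1615 = -319490431/87660585 ≈ -3.6446)
V = 195435 (V = 49358 + 146077 = 195435)
V + U = 195435 - 319490431/87660585 = 17131626939044/87660585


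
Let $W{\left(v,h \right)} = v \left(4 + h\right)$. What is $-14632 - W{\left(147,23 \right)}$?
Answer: $-18601$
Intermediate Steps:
$-14632 - W{\left(147,23 \right)} = -14632 - 147 \left(4 + 23\right) = -14632 - 147 \cdot 27 = -14632 - 3969 = -18601$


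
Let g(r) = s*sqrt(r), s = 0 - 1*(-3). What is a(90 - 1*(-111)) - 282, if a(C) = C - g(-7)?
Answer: -81 - 3*I*sqrt(7) ≈ -81.0 - 7.9373*I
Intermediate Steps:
s = 3 (s = 0 + 3 = 3)
g(r) = 3*sqrt(r)
a(C) = C - 3*I*sqrt(7) (a(C) = C - 3*sqrt(-7) = C - 3*I*sqrt(7))
a(90 - 1*(-111)) - 282 = ((90 - 1*(-111)) - 3*I*sqrt(7)) - 282 = ((90 + 111) - 3*I*sqrt(7)) - 282 = (201 - 3*I*sqrt(7)) - 282 = -81 - 3*I*sqrt(7)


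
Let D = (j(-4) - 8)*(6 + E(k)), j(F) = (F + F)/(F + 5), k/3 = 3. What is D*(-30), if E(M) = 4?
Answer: 4800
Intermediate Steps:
k = 9 (k = 3*3 = 9)
j(F) = 2*F/(5 + F) (j(F) = (2*F)/(5 + F) = 2*F/(5 + F))
D = -160 (D = (2*(-4)/(5 - 4) - 8)*(6 + 4) = (2*(-4)/1 - 8)*10 = (2*(-4)*1 - 8)*10 = (-8 - 8)*10 = -16*10 = -160)
D*(-30) = -160*(-30) = 4800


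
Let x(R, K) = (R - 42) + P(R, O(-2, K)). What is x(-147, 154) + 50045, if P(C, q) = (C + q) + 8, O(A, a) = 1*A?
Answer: 49715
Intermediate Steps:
O(A, a) = A
P(C, q) = 8 + C + q
x(R, K) = -36 + 2*R (x(R, K) = (R - 42) + (8 + R - 2) = (-42 + R) + (6 + R) = -36 + 2*R)
x(-147, 154) + 50045 = (-36 + 2*(-147)) + 50045 = (-36 - 294) + 50045 = -330 + 50045 = 49715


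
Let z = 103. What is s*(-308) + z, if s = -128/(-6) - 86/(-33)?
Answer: -21811/3 ≈ -7270.3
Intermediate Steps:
s = 790/33 (s = -128*(-⅙) - 86*(-1/33) = 64/3 + 86/33 = 790/33 ≈ 23.939)
s*(-308) + z = (790/33)*(-308) + 103 = -22120/3 + 103 = -21811/3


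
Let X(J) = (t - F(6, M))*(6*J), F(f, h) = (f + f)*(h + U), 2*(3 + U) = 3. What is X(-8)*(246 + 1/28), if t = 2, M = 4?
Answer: 330672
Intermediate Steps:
U = -3/2 (U = -3 + (½)*3 = -3 + 3/2 = -3/2 ≈ -1.5000)
F(f, h) = 2*f*(-3/2 + h) (F(f, h) = (f + f)*(h - 3/2) = (2*f)*(-3/2 + h) = 2*f*(-3/2 + h))
X(J) = -168*J (X(J) = (2 - 6*(-3 + 2*4))*(6*J) = (2 - 6*(-3 + 8))*(6*J) = (2 - 6*5)*(6*J) = (2 - 1*30)*(6*J) = (2 - 30)*(6*J) = -168*J)
X(-8)*(246 + 1/28) = (-168*(-8))*(246 + 1/28) = 1344*(246 + 1/28) = 1344*(6889/28) = 330672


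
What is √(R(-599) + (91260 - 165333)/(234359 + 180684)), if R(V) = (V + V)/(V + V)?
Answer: √141517211710/415043 ≈ 0.90638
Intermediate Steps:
R(V) = 1 (R(V) = (2*V)/((2*V)) = (2*V)*(1/(2*V)) = 1)
√(R(-599) + (91260 - 165333)/(234359 + 180684)) = √(1 + (91260 - 165333)/(234359 + 180684)) = √(1 - 74073/415043) = √(340970/415043) = √141517211710/415043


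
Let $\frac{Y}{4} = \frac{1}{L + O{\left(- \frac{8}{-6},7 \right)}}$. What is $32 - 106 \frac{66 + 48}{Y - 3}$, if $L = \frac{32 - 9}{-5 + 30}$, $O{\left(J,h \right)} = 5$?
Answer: $\frac{224930}{43} \approx 5230.9$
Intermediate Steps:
$L = \frac{23}{25} \approx 0.92$
$Y = \frac{25}{37}$ ($Y = \frac{4}{\frac{23}{25} + 5} = \frac{4}{\frac{148}{25}} = 4 \cdot \frac{25}{148} = \frac{25}{37} \approx 0.67568$)
$32 - 106 \frac{66 + 48}{Y - 3} = 32 - 106 \frac{66 + 48}{\frac{25}{37} - 3} = 32 - 106 \frac{114}{- \frac{86}{37}} = 32 - 106 \cdot 114 \left(- \frac{37}{86}\right) = 32 - - \frac{223554}{43} = 32 + \frac{223554}{43} = \frac{224930}{43}$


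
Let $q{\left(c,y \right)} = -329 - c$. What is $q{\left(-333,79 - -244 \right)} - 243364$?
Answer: $-243360$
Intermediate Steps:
$q{\left(-333,79 - -244 \right)} - 243364 = \left(-329 - -333\right) - 243364 = \left(-329 + 333\right) - 243364 = 4 - 243364 = -243360$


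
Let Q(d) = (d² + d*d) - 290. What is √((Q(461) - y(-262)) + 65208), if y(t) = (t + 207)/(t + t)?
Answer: √33632807035/262 ≈ 699.97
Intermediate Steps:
y(t) = (207 + t)/(2*t) (y(t) = (207 + t)/((2*t)) = (207 + t)*(1/(2*t)) = (207 + t)/(2*t))
Q(d) = -290 + 2*d² (Q(d) = (d² + d²) - 290 = 2*d² - 290 = -290 + 2*d²)
√((Q(461) - y(-262)) + 65208) = √(((-290 + 2*461²) - (207 - 262)/(2*(-262))) + 65208) = √(((-290 + 2*212521) - (-1)*(-55)/(2*262)) + 65208) = √(((-290 + 425042) - 1*55/524) + 65208) = √((424752 - 55/524) + 65208) = √(222569993/524 + 65208) = √(256738985/524) = √33632807035/262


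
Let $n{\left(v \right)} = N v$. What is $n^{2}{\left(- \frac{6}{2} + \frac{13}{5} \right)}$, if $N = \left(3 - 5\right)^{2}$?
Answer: $\frac{64}{25} \approx 2.56$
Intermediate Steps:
$N = 4$ ($N = \left(-2\right)^{2} = 4$)
$n{\left(v \right)} = 4 v$
$n^{2}{\left(- \frac{6}{2} + \frac{13}{5} \right)} = \left(4 \left(- \frac{6}{2} + \frac{13}{5}\right)\right)^{2} = \left(4 \left(\left(-6\right) \frac{1}{2} + 13 \cdot \frac{1}{5}\right)\right)^{2} = \left(4 \left(-3 + \frac{13}{5}\right)\right)^{2} = \left(4 \left(- \frac{2}{5}\right)\right)^{2} = \left(- \frac{8}{5}\right)^{2} = \frac{64}{25}$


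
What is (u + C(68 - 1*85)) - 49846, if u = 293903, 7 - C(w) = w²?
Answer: 243775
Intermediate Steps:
C(w) = 7 - w²
(u + C(68 - 1*85)) - 49846 = (293903 + (7 - (68 - 1*85)²)) - 49846 = (293903 + (7 - (68 - 85)²)) - 49846 = (293903 + (7 - 1*(-17)²)) - 49846 = (293903 + (7 - 1*289)) - 49846 = (293903 + (7 - 289)) - 49846 = (293903 - 282) - 49846 = 293621 - 49846 = 243775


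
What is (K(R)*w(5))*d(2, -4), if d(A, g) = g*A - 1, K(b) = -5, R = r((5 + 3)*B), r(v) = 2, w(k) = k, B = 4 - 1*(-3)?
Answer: 225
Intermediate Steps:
B = 7 (B = 4 + 3 = 7)
R = 2
d(A, g) = -1 + A*g (d(A, g) = A*g - 1 = -1 + A*g)
(K(R)*w(5))*d(2, -4) = (-5*5)*(-1 + 2*(-4)) = -25*(-1 - 8) = -25*(-9) = 225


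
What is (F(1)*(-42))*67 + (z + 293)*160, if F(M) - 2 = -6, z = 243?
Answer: 97016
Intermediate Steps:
F(M) = -4 (F(M) = 2 - 6 = -4)
(F(1)*(-42))*67 + (z + 293)*160 = -4*(-42)*67 + (243 + 293)*160 = 168*67 + 536*160 = 11256 + 85760 = 97016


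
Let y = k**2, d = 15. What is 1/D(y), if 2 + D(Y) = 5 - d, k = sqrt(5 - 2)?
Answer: -1/12 ≈ -0.083333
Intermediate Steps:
k = sqrt(3) ≈ 1.7320
y = 3 (y = (sqrt(3))**2 = 3)
D(Y) = -12 (D(Y) = -2 + (5 - 1*15) = -2 + (5 - 15) = -2 - 10 = -12)
1/D(y) = 1/(-12) = -1/12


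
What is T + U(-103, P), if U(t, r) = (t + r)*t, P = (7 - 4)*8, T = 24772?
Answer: 32909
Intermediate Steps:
P = 24 (P = 3*8 = 24)
U(t, r) = t*(r + t) (U(t, r) = (r + t)*t = t*(r + t))
T + U(-103, P) = 24772 - 103*(24 - 103) = 24772 - 103*(-79) = 24772 + 8137 = 32909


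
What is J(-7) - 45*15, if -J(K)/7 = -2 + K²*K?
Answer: 1740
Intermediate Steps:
J(K) = 14 - 7*K³ (J(K) = -7*(-2 + K²*K) = -7*(-2 + K³) = 14 - 7*K³)
J(-7) - 45*15 = (14 - 7*(-7)³) - 45*15 = (14 - 7*(-343)) - 675 = (14 + 2401) - 675 = 2415 - 675 = 1740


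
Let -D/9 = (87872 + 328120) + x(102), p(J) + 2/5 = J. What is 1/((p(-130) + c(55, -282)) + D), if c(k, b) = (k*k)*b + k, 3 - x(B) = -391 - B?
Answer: -5/23007587 ≈ -2.1732e-7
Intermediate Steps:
x(B) = 394 + B (x(B) = 3 - (-391 - B) = 3 + (391 + B) = 394 + B)
p(J) = -⅖ + J
c(k, b) = k + b*k² (c(k, b) = k²*b + k = b*k² + k = k + b*k²)
D = -3748392 (D = -9*((87872 + 328120) + (394 + 102)) = -9*(415992 + 496) = -9*416488 = -3748392)
1/((p(-130) + c(55, -282)) + D) = 1/(((-⅖ - 130) + 55*(1 - 282*55)) - 3748392) = 1/((-652/5 + 55*(1 - 15510)) - 3748392) = 1/((-652/5 + 55*(-15509)) - 3748392) = 1/((-652/5 - 852995) - 3748392) = 1/(-4265627/5 - 3748392) = 1/(-23007587/5) = -5/23007587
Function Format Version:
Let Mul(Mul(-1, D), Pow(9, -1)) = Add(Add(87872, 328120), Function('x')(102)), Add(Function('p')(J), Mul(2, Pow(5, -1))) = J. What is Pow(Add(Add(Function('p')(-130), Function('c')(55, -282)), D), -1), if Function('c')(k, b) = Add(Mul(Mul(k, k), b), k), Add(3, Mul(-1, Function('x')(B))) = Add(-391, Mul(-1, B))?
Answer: Rational(-5, 23007587) ≈ -2.1732e-7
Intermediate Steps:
Function('x')(B) = Add(394, B) (Function('x')(B) = Add(3, Mul(-1, Add(-391, Mul(-1, B)))) = Add(3, Add(391, B)) = Add(394, B))
Function('p')(J) = Add(Rational(-2, 5), J)
Function('c')(k, b) = Add(k, Mul(b, Pow(k, 2))) (Function('c')(k, b) = Add(Mul(Pow(k, 2), b), k) = Add(Mul(b, Pow(k, 2)), k) = Add(k, Mul(b, Pow(k, 2))))
D = -3748392 (D = Mul(-9, Add(Add(87872, 328120), Add(394, 102))) = Mul(-9, Add(415992, 496)) = Mul(-9, 416488) = -3748392)
Pow(Add(Add(Function('p')(-130), Function('c')(55, -282)), D), -1) = Pow(Add(Add(Add(Rational(-2, 5), -130), Mul(55, Add(1, Mul(-282, 55)))), -3748392), -1) = Pow(Add(Add(Rational(-652, 5), Mul(55, Add(1, -15510))), -3748392), -1) = Pow(Add(Add(Rational(-652, 5), Mul(55, -15509)), -3748392), -1) = Pow(Add(Add(Rational(-652, 5), -852995), -3748392), -1) = Pow(Add(Rational(-4265627, 5), -3748392), -1) = Pow(Rational(-23007587, 5), -1) = Rational(-5, 23007587)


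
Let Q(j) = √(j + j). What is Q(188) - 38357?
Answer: -38357 + 2*√94 ≈ -38338.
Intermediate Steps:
Q(j) = √2*√j (Q(j) = √(2*j) = √2*√j)
Q(188) - 38357 = √2*√188 - 38357 = √2*(2*√47) - 38357 = 2*√94 - 38357 = -38357 + 2*√94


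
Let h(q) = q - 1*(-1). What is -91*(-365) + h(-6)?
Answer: 33210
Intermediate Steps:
h(q) = 1 + q (h(q) = q + 1 = 1 + q)
-91*(-365) + h(-6) = -91*(-365) + (1 - 6) = 33215 - 5 = 33210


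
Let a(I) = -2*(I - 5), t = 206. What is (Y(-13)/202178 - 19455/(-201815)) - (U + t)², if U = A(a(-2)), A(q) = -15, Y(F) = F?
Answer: -297702801559455/8160510614 ≈ -36481.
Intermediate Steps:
a(I) = 10 - 2*I (a(I) = -2*(-5 + I) = 10 - 2*I)
U = -15
(Y(-13)/202178 - 19455/(-201815)) - (U + t)² = (-13/202178 - 19455/(-201815)) - (-15 + 206)² = (-13*1/202178 - 19455*(-1/201815)) - 1*191² = (-13/202178 + 3891/40363) - 1*36481 = 786149879/8160510614 - 36481 = -297702801559455/8160510614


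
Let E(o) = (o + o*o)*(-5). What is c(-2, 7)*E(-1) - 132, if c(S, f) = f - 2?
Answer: -132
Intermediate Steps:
c(S, f) = -2 + f
E(o) = -5*o - 5*o² (E(o) = (o + o²)*(-5) = -5*o - 5*o²)
c(-2, 7)*E(-1) - 132 = (-2 + 7)*(-5*(-1)*(1 - 1)) - 132 = 5*(-5*(-1)*0) - 132 = 5*0 - 132 = 0 - 132 = -132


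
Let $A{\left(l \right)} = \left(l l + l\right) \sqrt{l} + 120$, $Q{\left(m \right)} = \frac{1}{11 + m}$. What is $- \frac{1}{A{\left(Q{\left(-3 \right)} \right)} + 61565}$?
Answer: $- \frac{2021294080}{124683525324719} + \frac{1152 \sqrt{2}}{124683525324719} \approx -1.6211 \cdot 10^{-5}$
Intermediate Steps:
$A{\left(l \right)} = 120 + \sqrt{l} \left(l + l^{2}\right)$ ($A{\left(l \right)} = \left(l^{2} + l\right) \sqrt{l} + 120 = \left(l + l^{2}\right) \sqrt{l} + 120 = \sqrt{l} \left(l + l^{2}\right) + 120 = 120 + \sqrt{l} \left(l + l^{2}\right)$)
$- \frac{1}{A{\left(Q{\left(-3 \right)} \right)} + 61565} = - \frac{1}{\left(120 + \left(\frac{1}{11 - 3}\right)^{\frac{3}{2}} + \left(\frac{1}{11 - 3}\right)^{\frac{5}{2}}\right) + 61565} = - \frac{1}{\left(120 + \left(\frac{1}{8}\right)^{\frac{3}{2}} + \left(\frac{1}{8}\right)^{\frac{5}{2}}\right) + 61565} = - \frac{1}{\left(120 + \frac{\sqrt{2}}{32} + \frac{\sqrt{2}}{256}\right) + 61565} = - \frac{1}{\left(120 + \frac{9 \sqrt{2}}{256}\right) + 61565} = - \frac{1}{61685 + \frac{9 \sqrt{2}}{256}}$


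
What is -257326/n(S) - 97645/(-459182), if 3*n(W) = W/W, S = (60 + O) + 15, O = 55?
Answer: -354478304351/459182 ≈ -7.7198e+5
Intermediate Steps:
S = 130 (S = (60 + 55) + 15 = 115 + 15 = 130)
n(W) = 1/3 (n(W) = (W/W)/3 = (1/3)*1 = 1/3)
-257326/n(S) - 97645/(-459182) = -257326/1/3 - 97645/(-459182) = -257326*3 - 97645*(-1/459182) = -771978 + 97645/459182 = -354478304351/459182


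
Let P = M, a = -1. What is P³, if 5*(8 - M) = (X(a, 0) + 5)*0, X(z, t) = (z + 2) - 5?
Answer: 512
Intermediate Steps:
X(z, t) = -3 + z (X(z, t) = (2 + z) - 5 = -3 + z)
M = 8 (M = 8 - ((-3 - 1) + 5)*0/5 = 8 - (-4 + 5)*0/5 = 8 - 0/5 = 8 - ⅕*0 = 8 + 0 = 8)
P = 8
P³ = 8³ = 512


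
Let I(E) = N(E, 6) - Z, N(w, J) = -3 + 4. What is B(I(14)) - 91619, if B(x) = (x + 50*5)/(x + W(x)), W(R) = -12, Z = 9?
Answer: -916311/10 ≈ -91631.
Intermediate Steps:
N(w, J) = 1
I(E) = -8 (I(E) = 1 - 1*9 = 1 - 9 = -8)
B(x) = (250 + x)/(-12 + x) (B(x) = (x + 50*5)/(x - 12) = (x + 250)/(-12 + x) = (250 + x)/(-12 + x))
B(I(14)) - 91619 = (250 - 8)/(-12 - 8) - 91619 = 242/(-20) - 91619 = -1/20*242 - 91619 = -121/10 - 91619 = -916311/10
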